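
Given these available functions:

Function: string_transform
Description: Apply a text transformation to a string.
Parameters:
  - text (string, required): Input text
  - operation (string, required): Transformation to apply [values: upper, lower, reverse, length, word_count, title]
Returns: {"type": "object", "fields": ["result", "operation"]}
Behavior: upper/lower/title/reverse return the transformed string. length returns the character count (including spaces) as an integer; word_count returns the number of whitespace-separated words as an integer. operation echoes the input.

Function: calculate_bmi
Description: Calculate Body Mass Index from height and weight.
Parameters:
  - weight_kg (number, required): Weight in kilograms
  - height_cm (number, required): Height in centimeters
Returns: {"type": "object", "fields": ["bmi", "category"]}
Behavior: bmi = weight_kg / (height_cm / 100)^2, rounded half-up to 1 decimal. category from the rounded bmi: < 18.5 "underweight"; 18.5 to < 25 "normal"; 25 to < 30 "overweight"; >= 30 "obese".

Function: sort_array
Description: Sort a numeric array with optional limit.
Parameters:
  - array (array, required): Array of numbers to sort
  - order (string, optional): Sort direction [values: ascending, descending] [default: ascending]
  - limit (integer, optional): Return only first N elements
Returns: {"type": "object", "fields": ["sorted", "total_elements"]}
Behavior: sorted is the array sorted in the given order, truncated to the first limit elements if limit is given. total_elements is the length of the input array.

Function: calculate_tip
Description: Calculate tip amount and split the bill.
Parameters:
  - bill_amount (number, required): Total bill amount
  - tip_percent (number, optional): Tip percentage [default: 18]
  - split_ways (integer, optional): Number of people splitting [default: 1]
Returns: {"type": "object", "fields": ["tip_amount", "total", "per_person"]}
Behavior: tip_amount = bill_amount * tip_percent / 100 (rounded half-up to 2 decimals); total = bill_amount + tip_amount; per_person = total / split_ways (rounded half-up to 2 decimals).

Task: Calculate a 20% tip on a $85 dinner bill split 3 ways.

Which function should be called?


The task needs a function whose description is: Calculate tip amount and split the bill.
calculate_tip


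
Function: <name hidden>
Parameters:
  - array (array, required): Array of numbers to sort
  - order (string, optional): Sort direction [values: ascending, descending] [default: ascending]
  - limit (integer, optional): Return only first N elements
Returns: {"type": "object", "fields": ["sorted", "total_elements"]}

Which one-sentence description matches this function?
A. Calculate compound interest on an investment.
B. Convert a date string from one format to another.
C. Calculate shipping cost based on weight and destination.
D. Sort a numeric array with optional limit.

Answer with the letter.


Parameters array, order, limit and return ["sorted", "total_elements"] fit: Sort a numeric array with optional limit.
D


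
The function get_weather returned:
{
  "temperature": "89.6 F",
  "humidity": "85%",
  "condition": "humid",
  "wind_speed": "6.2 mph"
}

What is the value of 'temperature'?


89.6 F


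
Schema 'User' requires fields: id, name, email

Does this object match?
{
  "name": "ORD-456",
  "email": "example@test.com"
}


Checking required fields...
Missing: id
Invalid - missing required field 'id'


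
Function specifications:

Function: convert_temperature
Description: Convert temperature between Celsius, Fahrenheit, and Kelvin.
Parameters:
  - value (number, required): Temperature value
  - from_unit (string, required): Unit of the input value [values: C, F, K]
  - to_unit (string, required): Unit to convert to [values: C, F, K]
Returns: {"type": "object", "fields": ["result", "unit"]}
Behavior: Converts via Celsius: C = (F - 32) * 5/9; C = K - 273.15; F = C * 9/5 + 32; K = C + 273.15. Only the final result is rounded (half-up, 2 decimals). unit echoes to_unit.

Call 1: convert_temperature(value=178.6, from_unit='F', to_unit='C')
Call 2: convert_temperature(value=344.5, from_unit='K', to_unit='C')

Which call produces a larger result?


Call 1:
  To C: (178.6 - 32) * 5/9 = 81.444444
  Target is C: 81.444444
  Round to 2 decimals: 81.44
  -> 81.44 C
Call 2:
  To C: 344.5 - 273.15 = 71.35
  Target is C: 71.35
  Round to 2 decimals: 71.35
  -> 71.35 C
Call 1 (81.44 C)


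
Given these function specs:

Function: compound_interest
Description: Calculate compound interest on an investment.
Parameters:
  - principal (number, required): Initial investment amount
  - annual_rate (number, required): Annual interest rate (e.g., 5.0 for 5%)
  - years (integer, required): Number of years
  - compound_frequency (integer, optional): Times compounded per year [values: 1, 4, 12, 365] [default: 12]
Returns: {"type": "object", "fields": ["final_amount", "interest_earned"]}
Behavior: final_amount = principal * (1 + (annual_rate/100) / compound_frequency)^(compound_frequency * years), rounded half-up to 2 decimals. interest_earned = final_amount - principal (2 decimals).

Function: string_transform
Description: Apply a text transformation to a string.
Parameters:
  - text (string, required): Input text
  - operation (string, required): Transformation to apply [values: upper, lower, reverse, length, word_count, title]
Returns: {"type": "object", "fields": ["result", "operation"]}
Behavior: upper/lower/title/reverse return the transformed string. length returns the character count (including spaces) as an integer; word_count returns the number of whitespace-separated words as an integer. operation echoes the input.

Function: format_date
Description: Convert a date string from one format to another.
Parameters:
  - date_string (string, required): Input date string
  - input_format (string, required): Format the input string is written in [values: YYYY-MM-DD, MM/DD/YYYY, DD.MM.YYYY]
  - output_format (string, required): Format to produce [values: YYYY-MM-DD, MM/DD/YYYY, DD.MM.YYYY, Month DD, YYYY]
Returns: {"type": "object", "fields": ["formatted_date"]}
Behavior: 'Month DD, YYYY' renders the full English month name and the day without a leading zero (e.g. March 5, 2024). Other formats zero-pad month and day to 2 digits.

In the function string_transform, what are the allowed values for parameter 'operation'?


The string_transform spec declares:
  - operation (string, required): Transformation to apply [values: upper, lower, reverse, length, word_count, title]
Allowed values:
upper, lower, reverse, length, word_count, title


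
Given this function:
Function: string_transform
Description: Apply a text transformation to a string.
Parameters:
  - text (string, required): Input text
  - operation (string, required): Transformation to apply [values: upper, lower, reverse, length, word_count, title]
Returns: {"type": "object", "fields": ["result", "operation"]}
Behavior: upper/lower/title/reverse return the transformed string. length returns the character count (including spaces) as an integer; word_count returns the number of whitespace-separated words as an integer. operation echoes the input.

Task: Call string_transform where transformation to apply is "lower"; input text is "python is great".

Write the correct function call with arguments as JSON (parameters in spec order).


Mapping each described value to its parameter name:
  'Transformation to apply' -> operation = "lower"
  'Input text' -> text = "python is great"
string_transform({"text": "python is great", "operation": "lower"})


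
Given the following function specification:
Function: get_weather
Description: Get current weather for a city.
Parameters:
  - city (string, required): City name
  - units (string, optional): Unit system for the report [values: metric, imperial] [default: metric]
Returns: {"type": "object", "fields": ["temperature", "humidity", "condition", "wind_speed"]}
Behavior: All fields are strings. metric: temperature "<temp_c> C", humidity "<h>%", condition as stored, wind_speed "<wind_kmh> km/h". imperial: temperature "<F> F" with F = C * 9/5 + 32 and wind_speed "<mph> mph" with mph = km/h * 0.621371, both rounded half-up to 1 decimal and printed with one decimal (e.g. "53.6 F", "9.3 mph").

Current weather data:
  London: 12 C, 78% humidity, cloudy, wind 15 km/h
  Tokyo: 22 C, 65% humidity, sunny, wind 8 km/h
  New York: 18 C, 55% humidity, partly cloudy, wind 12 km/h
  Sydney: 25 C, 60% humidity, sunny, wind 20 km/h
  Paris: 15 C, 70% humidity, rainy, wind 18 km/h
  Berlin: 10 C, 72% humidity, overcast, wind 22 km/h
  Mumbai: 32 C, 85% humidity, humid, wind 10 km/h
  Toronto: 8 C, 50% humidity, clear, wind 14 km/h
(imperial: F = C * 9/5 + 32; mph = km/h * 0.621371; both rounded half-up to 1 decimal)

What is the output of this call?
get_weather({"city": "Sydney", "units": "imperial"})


Sydney record: 25 C, 60%, sunny, 20 km/h
imperial: temperature = 25 * 9/5 + 32 = 77 -> 77.0 F
imperial: wind_speed = 20 * 0.621371 = 12.42742 -> 12.4 mph
Output:
{"temperature": "77.0 F", "humidity": "60%", "condition": "sunny", "wind_speed": "12.4 mph"}


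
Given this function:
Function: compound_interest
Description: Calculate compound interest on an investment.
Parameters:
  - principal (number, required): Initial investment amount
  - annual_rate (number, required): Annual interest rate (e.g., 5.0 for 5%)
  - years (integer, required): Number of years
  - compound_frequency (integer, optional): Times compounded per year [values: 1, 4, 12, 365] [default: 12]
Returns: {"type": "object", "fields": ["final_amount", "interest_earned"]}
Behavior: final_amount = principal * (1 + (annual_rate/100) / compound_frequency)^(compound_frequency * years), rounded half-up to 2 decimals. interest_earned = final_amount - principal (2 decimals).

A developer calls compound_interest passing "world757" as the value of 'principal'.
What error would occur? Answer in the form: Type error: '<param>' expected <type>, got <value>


Spec: 'principal' is declared as number; "world757" is a string.
Type error: 'principal' expected number, got "world757"


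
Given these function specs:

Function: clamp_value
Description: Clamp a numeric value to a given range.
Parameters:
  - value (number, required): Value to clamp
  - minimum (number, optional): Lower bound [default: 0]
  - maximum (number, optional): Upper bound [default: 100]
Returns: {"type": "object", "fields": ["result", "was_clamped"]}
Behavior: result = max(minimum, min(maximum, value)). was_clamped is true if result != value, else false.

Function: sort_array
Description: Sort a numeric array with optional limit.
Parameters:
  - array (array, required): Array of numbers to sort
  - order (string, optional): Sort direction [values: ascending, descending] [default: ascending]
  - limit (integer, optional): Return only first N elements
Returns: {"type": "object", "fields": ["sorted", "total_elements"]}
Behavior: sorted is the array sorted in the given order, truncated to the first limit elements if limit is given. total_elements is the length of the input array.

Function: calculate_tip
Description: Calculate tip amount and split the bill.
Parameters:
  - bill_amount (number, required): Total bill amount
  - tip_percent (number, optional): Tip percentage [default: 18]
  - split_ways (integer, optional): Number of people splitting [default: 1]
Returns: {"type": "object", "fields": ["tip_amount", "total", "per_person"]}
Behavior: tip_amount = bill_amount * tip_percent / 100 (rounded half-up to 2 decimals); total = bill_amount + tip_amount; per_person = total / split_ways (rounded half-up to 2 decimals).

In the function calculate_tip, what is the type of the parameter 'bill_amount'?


The calculate_tip spec declares:
  - bill_amount (number, required): Total bill amount
Type:
number


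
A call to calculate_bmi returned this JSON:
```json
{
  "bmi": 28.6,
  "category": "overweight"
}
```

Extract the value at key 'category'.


overweight


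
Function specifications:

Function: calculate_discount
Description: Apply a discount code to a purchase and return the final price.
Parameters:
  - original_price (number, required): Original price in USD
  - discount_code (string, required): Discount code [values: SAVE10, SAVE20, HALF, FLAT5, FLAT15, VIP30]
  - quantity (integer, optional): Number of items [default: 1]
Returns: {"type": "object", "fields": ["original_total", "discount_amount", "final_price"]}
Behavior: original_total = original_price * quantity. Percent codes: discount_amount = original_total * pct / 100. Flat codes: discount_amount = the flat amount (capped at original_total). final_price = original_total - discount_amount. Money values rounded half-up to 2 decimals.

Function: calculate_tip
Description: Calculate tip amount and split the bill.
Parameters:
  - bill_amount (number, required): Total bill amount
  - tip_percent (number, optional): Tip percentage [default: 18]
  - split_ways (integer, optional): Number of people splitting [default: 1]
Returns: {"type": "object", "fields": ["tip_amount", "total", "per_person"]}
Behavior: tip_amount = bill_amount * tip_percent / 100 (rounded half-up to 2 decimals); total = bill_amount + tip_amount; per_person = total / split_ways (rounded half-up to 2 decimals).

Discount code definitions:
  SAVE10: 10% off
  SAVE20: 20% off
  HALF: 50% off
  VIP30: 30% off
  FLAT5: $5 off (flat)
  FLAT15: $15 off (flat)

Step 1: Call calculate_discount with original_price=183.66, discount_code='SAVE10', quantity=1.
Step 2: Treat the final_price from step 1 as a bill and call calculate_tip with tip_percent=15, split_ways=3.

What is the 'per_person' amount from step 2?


Step 1: calculate_discount(original_price=183.66, discount_code=SAVE10, quantity=1)
  original_total = 183.66 * 1 = 183.66
  SAVE10 = 10% off: discount_amount = 183.66 * 10/100 = 18.366 -> 18.37
  final_price = 183.66 - 18.37 = 165.29
  -> final_price = 165.29
Step 2: calculate_tip(bill_amount=165.29, tip_percent=15, split_ways=3)
  tip_amount = 165.29 * 15/100 = 24.7935 -> 24.79
  total = 165.29 + 24.79 = 190.08
  per_person = 190.08 / 3 = 63.36 -> 63.36
  -> per_person = 63.36
$63.36


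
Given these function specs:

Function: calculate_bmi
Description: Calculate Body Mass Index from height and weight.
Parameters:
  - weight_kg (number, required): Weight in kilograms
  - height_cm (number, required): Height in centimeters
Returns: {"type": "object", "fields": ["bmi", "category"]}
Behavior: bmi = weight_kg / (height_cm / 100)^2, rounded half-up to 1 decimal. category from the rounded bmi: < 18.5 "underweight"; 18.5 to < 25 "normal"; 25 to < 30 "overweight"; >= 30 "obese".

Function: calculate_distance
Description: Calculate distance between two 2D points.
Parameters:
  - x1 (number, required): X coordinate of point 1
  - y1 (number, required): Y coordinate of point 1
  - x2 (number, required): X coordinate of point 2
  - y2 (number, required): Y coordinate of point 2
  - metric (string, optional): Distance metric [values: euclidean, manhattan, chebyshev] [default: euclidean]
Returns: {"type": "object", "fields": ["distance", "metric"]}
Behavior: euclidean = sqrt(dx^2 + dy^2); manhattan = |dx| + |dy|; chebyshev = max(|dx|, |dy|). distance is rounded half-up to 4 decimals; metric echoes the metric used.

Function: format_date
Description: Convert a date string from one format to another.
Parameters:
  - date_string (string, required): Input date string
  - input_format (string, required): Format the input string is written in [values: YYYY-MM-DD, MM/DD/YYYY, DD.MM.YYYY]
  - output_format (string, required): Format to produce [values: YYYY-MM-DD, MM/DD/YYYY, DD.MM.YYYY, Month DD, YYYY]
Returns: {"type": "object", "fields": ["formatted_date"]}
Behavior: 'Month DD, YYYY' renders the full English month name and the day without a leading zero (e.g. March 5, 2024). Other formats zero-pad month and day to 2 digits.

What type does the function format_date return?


The format_date spec declares Returns: {"type": "object", "fields": ["formatted_date"]}
Type:
object


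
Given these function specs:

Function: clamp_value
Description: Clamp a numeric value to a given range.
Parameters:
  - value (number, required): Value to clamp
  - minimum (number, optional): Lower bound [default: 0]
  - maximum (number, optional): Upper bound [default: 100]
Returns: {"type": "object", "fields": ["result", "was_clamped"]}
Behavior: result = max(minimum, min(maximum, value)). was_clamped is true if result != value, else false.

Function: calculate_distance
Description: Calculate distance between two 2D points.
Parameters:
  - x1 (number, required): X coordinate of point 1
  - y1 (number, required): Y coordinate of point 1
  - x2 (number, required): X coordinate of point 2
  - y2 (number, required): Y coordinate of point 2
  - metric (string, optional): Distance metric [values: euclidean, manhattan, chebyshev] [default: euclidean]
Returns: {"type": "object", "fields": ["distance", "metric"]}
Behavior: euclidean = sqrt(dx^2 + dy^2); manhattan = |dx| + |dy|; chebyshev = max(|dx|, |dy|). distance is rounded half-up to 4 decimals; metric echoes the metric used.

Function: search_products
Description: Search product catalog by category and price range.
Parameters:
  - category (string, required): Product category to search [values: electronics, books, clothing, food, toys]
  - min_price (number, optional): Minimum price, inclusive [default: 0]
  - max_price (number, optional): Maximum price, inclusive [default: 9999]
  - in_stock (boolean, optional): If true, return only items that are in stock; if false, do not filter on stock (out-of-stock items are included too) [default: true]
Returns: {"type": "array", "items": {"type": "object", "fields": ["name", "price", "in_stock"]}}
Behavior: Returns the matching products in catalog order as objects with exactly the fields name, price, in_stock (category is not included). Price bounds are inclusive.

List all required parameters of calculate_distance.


Parameters of calculate_distance and their required/optional flag:
  x1: required
  y1: required
  x2: required
  y2: required
  metric: optional
x1, x2, y1, y2


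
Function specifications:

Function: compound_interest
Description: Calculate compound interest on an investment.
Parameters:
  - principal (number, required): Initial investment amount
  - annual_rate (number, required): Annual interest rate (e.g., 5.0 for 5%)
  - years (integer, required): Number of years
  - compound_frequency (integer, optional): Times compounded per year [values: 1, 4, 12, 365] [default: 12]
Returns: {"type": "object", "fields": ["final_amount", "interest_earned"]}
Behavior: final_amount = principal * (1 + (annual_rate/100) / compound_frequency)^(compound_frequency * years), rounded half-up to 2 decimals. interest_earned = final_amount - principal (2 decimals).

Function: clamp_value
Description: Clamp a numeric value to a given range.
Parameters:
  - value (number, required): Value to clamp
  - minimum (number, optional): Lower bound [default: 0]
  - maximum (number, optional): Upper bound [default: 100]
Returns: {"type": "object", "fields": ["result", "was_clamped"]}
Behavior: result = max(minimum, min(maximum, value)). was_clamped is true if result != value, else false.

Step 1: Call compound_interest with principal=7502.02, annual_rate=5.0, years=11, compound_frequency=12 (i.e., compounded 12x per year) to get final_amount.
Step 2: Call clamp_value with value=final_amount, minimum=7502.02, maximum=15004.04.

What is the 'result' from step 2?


Step 1: compound_interest
  rate per period = 5.0/100/12 = 0.004166666667 (keep full precision); periods = 12 * 11 = 132
  (1 + 0.004166666667)^132 = 1.73127363
  final_amount = 7502.02 * 1.73127363 = 12988.049393 -> 12988.05
  interest_earned = 12988.05 - 7502.02 = 5486.03
  -> final_amount = 12988.05
Step 2: clamp_value(value=12988.05, minimum=7502.02, maximum=15004.04)
  result = max(7502.02, min(15004.04, 12988.05)) = max(7502.02, 12988.05) = 12988.05
  was_clamped = (12988.05 != 12988.05) = false
  -> result = 12988.05
12988.05


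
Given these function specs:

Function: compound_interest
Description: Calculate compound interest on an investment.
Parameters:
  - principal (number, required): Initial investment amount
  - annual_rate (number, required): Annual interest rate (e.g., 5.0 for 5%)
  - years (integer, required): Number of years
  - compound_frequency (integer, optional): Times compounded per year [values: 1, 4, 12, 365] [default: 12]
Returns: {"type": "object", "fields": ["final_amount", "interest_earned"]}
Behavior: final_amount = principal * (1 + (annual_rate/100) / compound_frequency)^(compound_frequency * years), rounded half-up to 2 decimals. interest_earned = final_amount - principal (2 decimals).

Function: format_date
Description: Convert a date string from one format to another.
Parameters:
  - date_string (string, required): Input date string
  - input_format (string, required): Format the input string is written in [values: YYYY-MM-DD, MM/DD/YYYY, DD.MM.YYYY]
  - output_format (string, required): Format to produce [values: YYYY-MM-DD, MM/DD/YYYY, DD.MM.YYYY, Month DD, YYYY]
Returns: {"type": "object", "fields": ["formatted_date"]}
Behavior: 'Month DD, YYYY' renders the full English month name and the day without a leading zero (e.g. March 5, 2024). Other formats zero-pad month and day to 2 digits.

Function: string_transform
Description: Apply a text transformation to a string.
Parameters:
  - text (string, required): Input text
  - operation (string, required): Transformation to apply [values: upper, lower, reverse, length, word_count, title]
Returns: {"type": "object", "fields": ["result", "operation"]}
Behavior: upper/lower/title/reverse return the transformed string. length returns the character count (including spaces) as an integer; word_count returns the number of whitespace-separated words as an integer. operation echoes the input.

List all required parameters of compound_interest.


Parameters of compound_interest and their required/optional flag:
  principal: required
  annual_rate: required
  years: required
  compound_frequency: optional
annual_rate, principal, years


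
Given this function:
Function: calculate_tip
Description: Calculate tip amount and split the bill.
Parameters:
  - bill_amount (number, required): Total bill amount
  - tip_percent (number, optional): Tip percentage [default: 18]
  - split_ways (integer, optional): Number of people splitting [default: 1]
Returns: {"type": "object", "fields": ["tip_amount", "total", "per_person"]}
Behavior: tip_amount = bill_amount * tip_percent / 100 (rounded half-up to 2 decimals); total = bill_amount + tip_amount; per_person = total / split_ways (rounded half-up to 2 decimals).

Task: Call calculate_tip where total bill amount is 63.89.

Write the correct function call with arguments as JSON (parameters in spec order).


Mapping each described value to its parameter name:
  'Total bill amount' -> bill_amount = 63.89
calculate_tip({"bill_amount": 63.89})


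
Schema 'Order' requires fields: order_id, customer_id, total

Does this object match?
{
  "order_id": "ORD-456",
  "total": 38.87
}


Checking required fields...
Missing: customer_id
Invalid - missing required field 'customer_id'


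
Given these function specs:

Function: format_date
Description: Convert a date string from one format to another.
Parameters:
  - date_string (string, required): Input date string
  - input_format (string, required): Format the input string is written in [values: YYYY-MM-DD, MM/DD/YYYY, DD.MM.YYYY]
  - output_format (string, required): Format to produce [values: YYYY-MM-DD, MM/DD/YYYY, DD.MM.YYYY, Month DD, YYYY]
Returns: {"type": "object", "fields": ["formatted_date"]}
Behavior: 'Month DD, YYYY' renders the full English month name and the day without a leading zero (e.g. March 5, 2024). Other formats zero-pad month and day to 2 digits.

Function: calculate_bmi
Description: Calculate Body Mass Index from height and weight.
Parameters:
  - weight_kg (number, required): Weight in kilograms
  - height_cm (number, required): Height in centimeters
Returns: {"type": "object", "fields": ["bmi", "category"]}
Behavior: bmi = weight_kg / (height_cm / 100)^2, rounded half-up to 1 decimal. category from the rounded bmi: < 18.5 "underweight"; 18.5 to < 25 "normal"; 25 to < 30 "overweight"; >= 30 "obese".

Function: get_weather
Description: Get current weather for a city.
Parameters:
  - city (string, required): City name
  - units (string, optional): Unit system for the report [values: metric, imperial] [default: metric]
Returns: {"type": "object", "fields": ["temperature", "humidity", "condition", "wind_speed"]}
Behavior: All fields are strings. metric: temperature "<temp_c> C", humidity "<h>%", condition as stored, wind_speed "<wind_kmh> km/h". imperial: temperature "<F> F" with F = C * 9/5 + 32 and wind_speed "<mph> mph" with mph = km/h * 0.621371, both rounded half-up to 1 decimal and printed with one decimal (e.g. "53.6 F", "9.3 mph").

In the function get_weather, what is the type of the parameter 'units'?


The get_weather spec declares:
  - units (string, optional): Unit system for the report [values: metric, imperial] [default: metric]
Type:
string


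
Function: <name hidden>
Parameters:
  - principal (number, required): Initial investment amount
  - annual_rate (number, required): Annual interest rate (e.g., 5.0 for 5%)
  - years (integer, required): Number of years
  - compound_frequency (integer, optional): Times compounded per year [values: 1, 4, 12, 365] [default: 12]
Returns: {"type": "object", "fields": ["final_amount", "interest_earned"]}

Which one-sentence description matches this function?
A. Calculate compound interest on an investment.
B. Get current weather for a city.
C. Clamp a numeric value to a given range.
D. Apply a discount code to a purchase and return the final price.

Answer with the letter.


Parameters principal, annual_rate, years, compound_frequency and return ["final_amount", "interest_earned"] fit: Calculate compound interest on an investment.
A


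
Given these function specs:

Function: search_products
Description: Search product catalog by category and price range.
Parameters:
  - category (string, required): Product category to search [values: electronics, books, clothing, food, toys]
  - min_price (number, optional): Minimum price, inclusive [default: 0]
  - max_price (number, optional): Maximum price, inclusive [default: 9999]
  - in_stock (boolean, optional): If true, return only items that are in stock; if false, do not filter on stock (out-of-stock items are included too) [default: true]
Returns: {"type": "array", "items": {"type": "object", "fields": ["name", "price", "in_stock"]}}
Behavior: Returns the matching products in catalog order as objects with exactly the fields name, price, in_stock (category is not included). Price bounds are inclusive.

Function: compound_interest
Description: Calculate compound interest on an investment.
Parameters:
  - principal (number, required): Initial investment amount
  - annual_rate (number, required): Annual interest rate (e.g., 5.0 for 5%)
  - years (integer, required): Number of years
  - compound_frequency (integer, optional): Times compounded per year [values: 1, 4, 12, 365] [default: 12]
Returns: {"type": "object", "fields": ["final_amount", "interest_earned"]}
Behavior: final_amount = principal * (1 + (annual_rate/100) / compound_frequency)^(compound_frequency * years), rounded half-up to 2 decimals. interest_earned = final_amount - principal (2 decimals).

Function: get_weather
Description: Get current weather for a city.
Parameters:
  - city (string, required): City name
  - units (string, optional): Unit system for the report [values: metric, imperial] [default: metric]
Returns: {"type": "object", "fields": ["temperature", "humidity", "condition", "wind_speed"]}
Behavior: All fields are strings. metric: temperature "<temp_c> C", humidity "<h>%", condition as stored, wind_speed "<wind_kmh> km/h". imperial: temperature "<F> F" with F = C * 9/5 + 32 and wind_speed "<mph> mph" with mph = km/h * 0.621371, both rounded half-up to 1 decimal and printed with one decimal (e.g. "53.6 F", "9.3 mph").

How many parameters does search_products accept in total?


Parameters of search_products: category (required), min_price (optional), max_price (optional), in_stock (optional)
Total:
4


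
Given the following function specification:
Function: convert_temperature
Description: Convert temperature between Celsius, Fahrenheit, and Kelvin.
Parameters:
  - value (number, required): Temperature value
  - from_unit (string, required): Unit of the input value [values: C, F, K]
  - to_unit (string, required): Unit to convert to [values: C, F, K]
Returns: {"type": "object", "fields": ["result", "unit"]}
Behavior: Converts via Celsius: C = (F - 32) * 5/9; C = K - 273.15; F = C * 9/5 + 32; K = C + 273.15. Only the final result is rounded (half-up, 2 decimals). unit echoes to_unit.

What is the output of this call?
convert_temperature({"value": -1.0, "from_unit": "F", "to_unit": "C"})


To C: (-1 - 32) * 5/9 = -18.333333
Target is C: -18.333333
Round to 2 decimals: -18.33
Output:
{"result": -18.33, "unit": "C"}


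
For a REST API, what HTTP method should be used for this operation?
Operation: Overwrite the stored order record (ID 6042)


GET = read, POST = create, PUT = update/replace, DELETE = remove
This operation is an update/replace.
PUT


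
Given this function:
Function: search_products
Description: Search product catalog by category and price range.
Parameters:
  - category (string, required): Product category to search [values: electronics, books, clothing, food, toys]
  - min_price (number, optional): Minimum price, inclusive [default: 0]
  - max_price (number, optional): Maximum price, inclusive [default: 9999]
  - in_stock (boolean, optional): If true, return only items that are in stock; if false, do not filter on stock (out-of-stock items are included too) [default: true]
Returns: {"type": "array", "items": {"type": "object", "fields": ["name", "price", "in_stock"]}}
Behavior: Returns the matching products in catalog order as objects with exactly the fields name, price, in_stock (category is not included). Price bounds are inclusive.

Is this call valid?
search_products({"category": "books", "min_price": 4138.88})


Checking all required parameters present and types match... All valid.
Valid


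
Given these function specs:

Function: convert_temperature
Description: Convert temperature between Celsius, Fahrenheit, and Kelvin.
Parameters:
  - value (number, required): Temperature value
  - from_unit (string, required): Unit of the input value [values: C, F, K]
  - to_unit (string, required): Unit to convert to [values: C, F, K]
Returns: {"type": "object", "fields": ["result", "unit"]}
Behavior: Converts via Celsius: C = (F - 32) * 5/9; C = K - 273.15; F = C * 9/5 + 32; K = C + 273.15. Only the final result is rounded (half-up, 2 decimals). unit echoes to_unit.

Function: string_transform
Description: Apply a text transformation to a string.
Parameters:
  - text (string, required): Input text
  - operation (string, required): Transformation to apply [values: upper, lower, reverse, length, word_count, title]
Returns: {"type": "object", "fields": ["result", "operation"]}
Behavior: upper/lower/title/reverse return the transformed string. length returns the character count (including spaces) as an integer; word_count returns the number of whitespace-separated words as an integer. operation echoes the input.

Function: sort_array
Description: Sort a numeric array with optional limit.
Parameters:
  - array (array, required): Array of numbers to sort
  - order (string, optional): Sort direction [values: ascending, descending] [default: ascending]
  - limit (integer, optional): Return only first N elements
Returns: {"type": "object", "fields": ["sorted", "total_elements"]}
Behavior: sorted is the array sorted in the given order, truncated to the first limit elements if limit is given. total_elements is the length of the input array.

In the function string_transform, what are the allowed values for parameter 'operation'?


The string_transform spec declares:
  - operation (string, required): Transformation to apply [values: upper, lower, reverse, length, word_count, title]
Allowed values:
upper, lower, reverse, length, word_count, title


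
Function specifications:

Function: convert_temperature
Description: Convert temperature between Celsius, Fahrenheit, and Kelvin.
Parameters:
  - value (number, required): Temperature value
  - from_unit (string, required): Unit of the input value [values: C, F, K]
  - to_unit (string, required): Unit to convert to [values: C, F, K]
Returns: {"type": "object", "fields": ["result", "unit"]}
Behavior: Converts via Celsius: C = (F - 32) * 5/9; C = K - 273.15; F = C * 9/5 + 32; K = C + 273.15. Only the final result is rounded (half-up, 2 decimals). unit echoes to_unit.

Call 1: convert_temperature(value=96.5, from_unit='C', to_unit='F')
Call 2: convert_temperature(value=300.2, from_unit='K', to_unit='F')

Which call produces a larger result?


Call 1:
  Input already in C: 96.5
  To F: 96.5 * 9/5 + 32 = 205.7
  Round to 2 decimals: 205.7
  -> 205.7 F
Call 2:
  To C: 300.2 - 273.15 = 27.05
  To F: 27.05 * 9/5 + 32 = 80.69
  Round to 2 decimals: 80.69
  -> 80.69 F
Call 1 (205.7 F)


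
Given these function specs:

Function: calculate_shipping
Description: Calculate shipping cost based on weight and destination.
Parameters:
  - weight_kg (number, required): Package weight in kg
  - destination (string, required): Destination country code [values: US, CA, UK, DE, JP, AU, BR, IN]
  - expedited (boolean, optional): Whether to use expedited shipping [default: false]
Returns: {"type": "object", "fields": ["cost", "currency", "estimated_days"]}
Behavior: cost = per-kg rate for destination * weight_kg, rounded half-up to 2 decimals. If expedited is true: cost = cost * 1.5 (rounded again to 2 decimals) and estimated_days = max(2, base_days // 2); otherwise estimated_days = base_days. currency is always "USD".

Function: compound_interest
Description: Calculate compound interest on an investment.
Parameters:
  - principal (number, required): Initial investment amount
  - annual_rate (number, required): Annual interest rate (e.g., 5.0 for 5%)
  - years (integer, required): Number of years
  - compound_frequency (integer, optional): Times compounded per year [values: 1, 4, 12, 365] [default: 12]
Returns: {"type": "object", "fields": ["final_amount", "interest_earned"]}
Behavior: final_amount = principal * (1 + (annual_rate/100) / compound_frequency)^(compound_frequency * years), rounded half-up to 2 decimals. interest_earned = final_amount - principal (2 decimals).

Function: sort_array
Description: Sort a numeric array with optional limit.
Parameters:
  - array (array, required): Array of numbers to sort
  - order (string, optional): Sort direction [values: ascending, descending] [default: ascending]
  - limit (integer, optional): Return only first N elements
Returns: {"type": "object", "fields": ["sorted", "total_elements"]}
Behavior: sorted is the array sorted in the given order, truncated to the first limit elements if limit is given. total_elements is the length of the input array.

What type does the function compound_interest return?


The compound_interest spec declares Returns: {"type": "object", "fields": ["final_amount", "interest_earned"]}
Type:
object


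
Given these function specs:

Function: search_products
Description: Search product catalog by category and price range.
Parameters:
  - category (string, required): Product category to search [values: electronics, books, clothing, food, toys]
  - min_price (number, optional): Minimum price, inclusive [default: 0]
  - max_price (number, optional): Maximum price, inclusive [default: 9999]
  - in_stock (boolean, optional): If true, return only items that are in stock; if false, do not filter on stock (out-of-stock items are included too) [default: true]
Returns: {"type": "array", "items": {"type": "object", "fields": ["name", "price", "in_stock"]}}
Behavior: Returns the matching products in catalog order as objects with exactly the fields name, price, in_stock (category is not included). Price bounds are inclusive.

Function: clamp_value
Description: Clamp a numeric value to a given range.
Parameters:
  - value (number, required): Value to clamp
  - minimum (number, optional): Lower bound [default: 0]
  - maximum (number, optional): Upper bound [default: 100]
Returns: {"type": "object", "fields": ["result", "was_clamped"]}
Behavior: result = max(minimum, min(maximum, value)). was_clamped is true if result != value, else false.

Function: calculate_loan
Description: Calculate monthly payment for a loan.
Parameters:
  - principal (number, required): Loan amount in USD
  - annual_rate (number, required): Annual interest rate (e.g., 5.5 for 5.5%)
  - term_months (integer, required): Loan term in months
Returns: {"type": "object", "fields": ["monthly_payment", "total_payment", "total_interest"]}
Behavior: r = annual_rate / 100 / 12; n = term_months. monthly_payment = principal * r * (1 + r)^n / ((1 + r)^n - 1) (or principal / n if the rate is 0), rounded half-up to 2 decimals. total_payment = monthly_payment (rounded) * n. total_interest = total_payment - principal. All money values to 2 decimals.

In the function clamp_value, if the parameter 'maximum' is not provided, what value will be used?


The clamp_value spec declares:
  - maximum (number, optional): Upper bound [default: 100]
Default:
100


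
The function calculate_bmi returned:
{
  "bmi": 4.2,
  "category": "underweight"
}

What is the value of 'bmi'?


4.2


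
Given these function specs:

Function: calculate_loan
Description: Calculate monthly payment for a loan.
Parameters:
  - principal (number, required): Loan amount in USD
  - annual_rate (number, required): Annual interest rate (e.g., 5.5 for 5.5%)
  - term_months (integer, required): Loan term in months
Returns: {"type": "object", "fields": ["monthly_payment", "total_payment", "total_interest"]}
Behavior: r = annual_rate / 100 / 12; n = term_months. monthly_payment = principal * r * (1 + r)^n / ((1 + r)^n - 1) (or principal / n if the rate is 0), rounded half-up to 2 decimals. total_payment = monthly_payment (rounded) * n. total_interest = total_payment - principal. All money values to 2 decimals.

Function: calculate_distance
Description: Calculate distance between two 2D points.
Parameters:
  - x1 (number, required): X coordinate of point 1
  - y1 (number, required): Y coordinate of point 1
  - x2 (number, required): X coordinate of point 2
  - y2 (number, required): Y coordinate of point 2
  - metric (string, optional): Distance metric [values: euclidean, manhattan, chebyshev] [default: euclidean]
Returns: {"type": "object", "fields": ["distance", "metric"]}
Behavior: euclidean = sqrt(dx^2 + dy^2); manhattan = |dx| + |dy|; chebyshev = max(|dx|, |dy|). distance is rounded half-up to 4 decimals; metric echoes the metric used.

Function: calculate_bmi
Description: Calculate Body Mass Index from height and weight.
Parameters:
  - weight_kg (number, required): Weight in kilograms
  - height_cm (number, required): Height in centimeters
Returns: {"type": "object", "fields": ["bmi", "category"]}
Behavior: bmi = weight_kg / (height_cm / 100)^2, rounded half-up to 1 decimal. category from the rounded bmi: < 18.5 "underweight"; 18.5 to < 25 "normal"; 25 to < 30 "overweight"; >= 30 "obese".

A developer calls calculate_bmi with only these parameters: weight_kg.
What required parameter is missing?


Required parameters: weight_kg, height_cm
Provided: weight_kg
Missing: height_cm
height_cm


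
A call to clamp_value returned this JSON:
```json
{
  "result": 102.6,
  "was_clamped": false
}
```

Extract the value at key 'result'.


102.6


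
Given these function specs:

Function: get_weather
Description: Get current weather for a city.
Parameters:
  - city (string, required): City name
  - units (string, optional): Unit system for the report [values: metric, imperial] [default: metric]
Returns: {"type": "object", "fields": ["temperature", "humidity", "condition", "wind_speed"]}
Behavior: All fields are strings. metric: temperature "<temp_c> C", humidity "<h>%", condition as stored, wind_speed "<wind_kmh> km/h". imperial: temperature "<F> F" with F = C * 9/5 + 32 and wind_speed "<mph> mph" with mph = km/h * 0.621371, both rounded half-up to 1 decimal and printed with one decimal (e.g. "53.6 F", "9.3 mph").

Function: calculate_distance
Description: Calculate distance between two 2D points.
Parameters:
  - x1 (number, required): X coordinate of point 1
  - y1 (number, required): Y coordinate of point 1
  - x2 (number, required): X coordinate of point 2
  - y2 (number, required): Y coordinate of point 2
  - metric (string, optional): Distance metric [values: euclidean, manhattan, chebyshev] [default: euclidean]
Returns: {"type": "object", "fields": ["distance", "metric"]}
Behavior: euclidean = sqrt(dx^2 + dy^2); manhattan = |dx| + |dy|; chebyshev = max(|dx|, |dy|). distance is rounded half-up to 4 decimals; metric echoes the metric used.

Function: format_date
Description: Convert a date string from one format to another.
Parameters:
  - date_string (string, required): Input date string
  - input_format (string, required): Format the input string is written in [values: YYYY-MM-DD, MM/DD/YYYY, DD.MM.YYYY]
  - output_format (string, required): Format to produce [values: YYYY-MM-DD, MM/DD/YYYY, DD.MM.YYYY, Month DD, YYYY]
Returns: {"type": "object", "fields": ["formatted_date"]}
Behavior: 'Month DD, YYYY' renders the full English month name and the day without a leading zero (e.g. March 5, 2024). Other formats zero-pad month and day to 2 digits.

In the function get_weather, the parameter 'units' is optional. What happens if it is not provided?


The get_weather spec declares:
  - units (string, optional): Unit system for the report [values: metric, imperial] [default: metric]
It defaults to metric
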